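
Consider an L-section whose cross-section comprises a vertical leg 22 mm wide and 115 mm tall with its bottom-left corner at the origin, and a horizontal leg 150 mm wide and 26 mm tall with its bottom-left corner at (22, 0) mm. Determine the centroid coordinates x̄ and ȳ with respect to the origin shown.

x̄ = 63.16 mm, ȳ = 30.51 mm

Part | A | x̄ᵢ | ȳᵢ | A·x̄ᵢ | A·ȳᵢ
vertical leg | 2530.00 | 11.00 | 57.50 | 27830.00 | 145475.00
horizontal leg | 3900.00 | 97.00 | 13.00 | 378300.00 | 50700.00
Σ | 6430.00 |  |  | 406130.00 | 196175.00
x̄ = 406130.00 / 6430.00 = 63.16 mm
ȳ = 196175.00 / 6430.00 = 30.51 mm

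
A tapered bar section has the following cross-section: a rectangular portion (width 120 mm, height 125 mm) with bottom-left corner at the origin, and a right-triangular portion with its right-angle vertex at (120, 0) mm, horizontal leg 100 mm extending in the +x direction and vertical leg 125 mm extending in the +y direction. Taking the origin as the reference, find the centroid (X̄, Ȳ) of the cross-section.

rectangular portion: A = 120 × 125 = 15000.00, centroid at (60.00, 62.50).
triangular portion: A = ½·100·125 = 6250.00, centroid at (153.33, 41.67).
ΣA = 21250.00 mm², ΣAX̄ = 1858333.33 mm³, ΣAȲ = 1197916.67 mm³.
X̄ = 1858333.33/21250.00 = 87.45 mm; Ȳ = 1197916.67/21250.00 = 56.37 mm.

X̄ = 87.45 mm, Ȳ = 56.37 mm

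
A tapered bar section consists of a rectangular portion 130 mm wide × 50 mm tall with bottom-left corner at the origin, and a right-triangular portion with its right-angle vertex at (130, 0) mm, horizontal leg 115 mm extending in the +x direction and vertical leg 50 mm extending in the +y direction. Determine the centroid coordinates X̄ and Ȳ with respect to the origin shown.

Part | A | x̄ᵢ | ȳᵢ | A·x̄ᵢ | A·ȳᵢ
rectangular portion | 6500.00 | 65.00 | 25.00 | 422500.00 | 162500.00
triangular portion | 2875.00 | 168.33 | 16.67 | 483958.33 | 47916.67
Σ | 9375.00 |  |  | 906458.33 | 210416.67
X̄ = 906458.33 / 9375.00 = 96.69 mm
Ȳ = 210416.67 / 9375.00 = 22.44 mm

X̄ = 96.69 mm, Ȳ = 22.44 mm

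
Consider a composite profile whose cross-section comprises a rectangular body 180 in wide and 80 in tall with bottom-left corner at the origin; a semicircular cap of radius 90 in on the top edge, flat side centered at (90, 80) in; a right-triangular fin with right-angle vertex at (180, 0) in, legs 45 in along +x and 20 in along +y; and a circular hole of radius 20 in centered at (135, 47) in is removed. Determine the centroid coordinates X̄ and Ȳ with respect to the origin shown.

X̄ = 89.65 in, Ȳ = 76.90 in

rectangular body: A = 180 × 80 = 14400.00, centroid at (90.00, 40.00).
semicircular top: A = ½π·90² = 12723.45, centroid at (90.00, 118.20).
triangular fin: A = ½·45·20 = 450.00, centroid at (195.00, 6.67).
hole: A = −π·20² = -1256.64, centroid at (135.00, 47.00).
ΣA = 26316.81 in², ΣAX̄ = 2359214.52 in³, ΣAȲ = 2023814.08 in³.
X̄ = 2359214.52/26316.81 = 89.65 in; Ȳ = 2023814.08/26316.81 = 76.90 in.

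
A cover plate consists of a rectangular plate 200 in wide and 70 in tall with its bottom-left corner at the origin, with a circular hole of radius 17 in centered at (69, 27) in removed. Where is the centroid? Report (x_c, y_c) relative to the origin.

x_c = 102.15 in, y_c = 35.55 in

plate: A = 200 × 70 = 14000.00, centroid at (100.00, 35.00).
hole: A = −π·17² = -907.92, centroid at (69.00, 27.00).
ΣA = 13092.08 in²
ΣAx_c = (14000.00)(100.00) + (-907.92)(69.00) = 1337353.50 in³
ΣAy_c = (14000.00)(35.00) + (-907.92)(27.00) = 465486.15 in³
x_c = 1337353.50 / 13092.08 = 102.15 in
y_c = 465486.15 / 13092.08 = 35.55 in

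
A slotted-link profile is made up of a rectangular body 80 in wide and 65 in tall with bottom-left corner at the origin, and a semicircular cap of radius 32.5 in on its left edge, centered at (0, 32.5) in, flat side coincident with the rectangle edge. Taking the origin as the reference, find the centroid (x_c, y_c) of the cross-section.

x_c = 26.99 in, y_c = 32.50 in

Part | A | x̄ᵢ | ȳᵢ | A·x̄ᵢ | A·ȳᵢ
rectangular body | 5200.00 | 40.00 | 32.50 | 208000.00 | 169000.00
semicircular end | 1659.15 | -13.79 | 32.50 | -22885.42 | 53922.49
Σ | 6859.15 |  |  | 185114.58 | 222922.49
x_c = 185114.58 / 6859.15 = 26.99 in
y_c = 222922.49 / 6859.15 = 32.50 in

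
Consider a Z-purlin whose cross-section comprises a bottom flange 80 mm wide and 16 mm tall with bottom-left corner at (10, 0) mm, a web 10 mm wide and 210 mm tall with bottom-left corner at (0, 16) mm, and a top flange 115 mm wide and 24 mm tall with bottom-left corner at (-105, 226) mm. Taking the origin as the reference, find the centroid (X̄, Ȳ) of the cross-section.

bottom flange: A = 80 × 16 = 1280.00, centroid at (50.00, 8.00).
web: A = 10 × 210 = 2100.00, centroid at (5.00, 121.00).
top flange: A = 115 × 24 = 2760.00, centroid at (-47.50, 238.00).
ΣA = 6140.00 mm²
ΣAX̄ = (1280.00)(50.00) + (2100.00)(5.00) + (2760.00)(-47.50) = -56600.00 mm³
ΣAȲ = (1280.00)(8.00) + (2100.00)(121.00) + (2760.00)(238.00) = 921220.00 mm³
X̄ = -56600.00 / 6140.00 = -9.22 mm
Ȳ = 921220.00 / 6140.00 = 150.04 mm

X̄ = -9.22 mm, Ȳ = 150.04 mm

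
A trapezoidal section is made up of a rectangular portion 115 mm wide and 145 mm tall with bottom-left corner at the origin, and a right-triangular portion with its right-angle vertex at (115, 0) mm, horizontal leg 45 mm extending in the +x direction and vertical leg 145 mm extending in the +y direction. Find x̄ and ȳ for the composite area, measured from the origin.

x̄ = 69.36 mm, ȳ = 68.55 mm

rectangular portion: A = 115 × 145 = 16675.00, centroid at (57.50, 72.50).
triangular portion: A = ½·45·145 = 3262.50, centroid at (130.00, 48.33).
ΣA = 19937.50 mm², ΣAx̄ = 1382937.50 mm³, ΣAȳ = 1366625.00 mm³.
x̄ = 1382937.50/19937.50 = 69.36 mm; ȳ = 1366625.00/19937.50 = 68.55 mm.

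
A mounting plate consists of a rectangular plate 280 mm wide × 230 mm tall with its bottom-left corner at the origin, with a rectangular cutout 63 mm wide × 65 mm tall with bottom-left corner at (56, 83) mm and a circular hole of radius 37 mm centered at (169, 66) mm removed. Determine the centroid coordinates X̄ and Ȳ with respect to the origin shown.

plate: A = 280 × 230 = 64400.00, centroid at (140.00, 115.00).
hole 1: A = −(63 × 65) = -4095.00, centroid at (87.50, 115.50).
hole 2: A = −π·37² = -4300.84, centroid at (169.00, 66.00).
ΣA = 56004.16 mm², ΣAX̄ = 7930845.48 mm³, ΣAȲ = 6649172.04 mm³.
X̄ = 7930845.48/56004.16 = 141.61 mm; Ȳ = 6649172.04/56004.16 = 118.73 mm.

X̄ = 141.61 mm, Ȳ = 118.73 mm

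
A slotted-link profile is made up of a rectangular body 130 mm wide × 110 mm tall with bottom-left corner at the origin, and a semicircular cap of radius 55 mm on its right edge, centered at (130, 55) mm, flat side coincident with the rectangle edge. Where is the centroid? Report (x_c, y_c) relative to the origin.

Part | A | x̄ᵢ | ȳᵢ | A·x̄ᵢ | A·ȳᵢ
rectangular body | 14300.00 | 65.00 | 55.00 | 929500.00 | 786500.00
semicircular end | 4751.66 | 153.34 | 55.00 | 728632.32 | 261341.24
Σ | 19051.66 |  |  | 1658132.32 | 1047841.24
x_c = 1658132.32 / 19051.66 = 87.03 mm
y_c = 1047841.24 / 19051.66 = 55.00 mm

x_c = 87.03 mm, y_c = 55.00 mm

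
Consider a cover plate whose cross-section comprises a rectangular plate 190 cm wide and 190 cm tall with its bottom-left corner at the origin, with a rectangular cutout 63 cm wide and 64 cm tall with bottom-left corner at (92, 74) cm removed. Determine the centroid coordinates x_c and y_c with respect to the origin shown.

plate: A = 190 × 190 = 36100.00, centroid at (95.00, 95.00).
hole: A = −(63 × 64) = -4032.00, centroid at (123.50, 106.00).
ΣA = 32068.00 cm², ΣAx_c = 2931548.00 cm³, ΣAy_c = 3002108.00 cm³.
x_c = 2931548.00/32068.00 = 91.42 cm; y_c = 3002108.00/32068.00 = 93.62 cm.

x_c = 91.42 cm, y_c = 93.62 cm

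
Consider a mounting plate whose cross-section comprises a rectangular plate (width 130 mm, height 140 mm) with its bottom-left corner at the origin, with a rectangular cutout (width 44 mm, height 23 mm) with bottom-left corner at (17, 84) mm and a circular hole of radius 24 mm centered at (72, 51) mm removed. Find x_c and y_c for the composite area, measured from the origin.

x_c = 65.89 mm, y_c = 70.56 mm

Part | A | x̄ᵢ | ȳᵢ | A·x̄ᵢ | A·ȳᵢ
plate | 18200.00 | 65.00 | 70.00 | 1183000.00 | 1274000.00
hole 1 | -1012.00 | 39.00 | 95.50 | -39468.00 | -96646.00
hole 2 | -1809.56 | 72.00 | 51.00 | -130288.13 | -92287.43
Σ | 15378.44 |  |  | 1013243.87 | 1085066.57
x_c = 1013243.87 / 15378.44 = 65.89 mm
y_c = 1085066.57 / 15378.44 = 70.56 mm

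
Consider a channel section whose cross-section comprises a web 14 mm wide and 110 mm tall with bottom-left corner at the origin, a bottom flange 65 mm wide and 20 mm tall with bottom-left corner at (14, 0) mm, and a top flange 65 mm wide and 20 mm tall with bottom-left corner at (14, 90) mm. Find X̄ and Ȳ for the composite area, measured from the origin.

X̄ = 31.81 mm, Ȳ = 55.00 mm

Part | A | x̄ᵢ | ȳᵢ | A·x̄ᵢ | A·ȳᵢ
web | 1540.00 | 7.00 | 55.00 | 10780.00 | 84700.00
bottom flange | 1300.00 | 46.50 | 10.00 | 60450.00 | 13000.00
top flange | 1300.00 | 46.50 | 100.00 | 60450.00 | 130000.00
Σ | 4140.00 |  |  | 131680.00 | 227700.00
X̄ = 131680.00 / 4140.00 = 31.81 mm
Ȳ = 227700.00 / 4140.00 = 55.00 mm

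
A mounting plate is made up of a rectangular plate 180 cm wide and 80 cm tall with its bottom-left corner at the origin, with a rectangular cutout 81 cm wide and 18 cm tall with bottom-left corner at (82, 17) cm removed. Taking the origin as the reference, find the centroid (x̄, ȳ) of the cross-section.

Part | A | x̄ᵢ | ȳᵢ | A·x̄ᵢ | A·ȳᵢ
plate | 14400.00 | 90.00 | 40.00 | 1296000.00 | 576000.00
hole | -1458.00 | 122.50 | 26.00 | -178605.00 | -37908.00
Σ | 12942.00 |  |  | 1117395.00 | 538092.00
x̄ = 1117395.00 / 12942.00 = 86.34 cm
ȳ = 538092.00 / 12942.00 = 41.58 cm

x̄ = 86.34 cm, ȳ = 41.58 cm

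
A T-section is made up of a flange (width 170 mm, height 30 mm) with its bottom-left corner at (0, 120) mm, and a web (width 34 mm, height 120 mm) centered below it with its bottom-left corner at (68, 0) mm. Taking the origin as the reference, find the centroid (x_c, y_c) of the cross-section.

web: A = 34 × 120 = 4080.00, centroid at (85.00, 60.00).
flange: A = 170 × 30 = 5100.00, centroid at (85.00, 135.00).
ΣA = 9180.00 mm²
ΣAx_c = (4080.00)(85.00) + (5100.00)(85.00) = 780300.00 mm³
ΣAy_c = (4080.00)(60.00) + (5100.00)(135.00) = 933300.00 mm³
x_c = 780300.00 / 9180.00 = 85.00 mm
y_c = 933300.00 / 9180.00 = 101.67 mm

x_c = 85.00 mm, y_c = 101.67 mm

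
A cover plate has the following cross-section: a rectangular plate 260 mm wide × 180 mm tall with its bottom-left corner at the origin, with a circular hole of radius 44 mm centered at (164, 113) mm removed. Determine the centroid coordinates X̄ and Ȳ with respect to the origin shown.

plate: A = 260 × 180 = 46800.00, centroid at (130.00, 90.00).
hole: A = −π·44² = -6082.12, centroid at (164.00, 113.00).
ΣA = 40717.88 mm²
ΣAX̄ = (46800.00)(130.00) + (-6082.12)(164.00) = 5086531.77 mm³
ΣAȲ = (46800.00)(90.00) + (-6082.12)(113.00) = 3524720.06 mm³
X̄ = 5086531.77 / 40717.88 = 124.92 mm
Ȳ = 3524720.06 / 40717.88 = 86.56 mm

X̄ = 124.92 mm, Ȳ = 86.56 mm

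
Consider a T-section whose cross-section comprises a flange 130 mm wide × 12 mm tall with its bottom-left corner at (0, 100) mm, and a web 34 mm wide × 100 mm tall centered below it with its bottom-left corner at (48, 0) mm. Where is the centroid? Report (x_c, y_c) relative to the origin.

x_c = 65.00 mm, y_c = 67.61 mm

web: A = 34 × 100 = 3400.00, centroid at (65.00, 50.00).
flange: A = 130 × 12 = 1560.00, centroid at (65.00, 106.00).
ΣA = 4960.00 mm²
ΣAx_c = (3400.00)(65.00) + (1560.00)(65.00) = 322400.00 mm³
ΣAy_c = (3400.00)(50.00) + (1560.00)(106.00) = 335360.00 mm³
x_c = 322400.00 / 4960.00 = 65.00 mm
y_c = 335360.00 / 4960.00 = 67.61 mm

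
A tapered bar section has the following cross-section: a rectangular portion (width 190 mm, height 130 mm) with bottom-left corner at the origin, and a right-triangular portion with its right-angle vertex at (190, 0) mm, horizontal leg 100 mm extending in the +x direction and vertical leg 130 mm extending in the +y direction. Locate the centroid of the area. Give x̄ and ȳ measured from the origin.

Part | A | x̄ᵢ | ȳᵢ | A·x̄ᵢ | A·ȳᵢ
rectangular portion | 24700.00 | 95.00 | 65.00 | 2346500.00 | 1605500.00
triangular portion | 6500.00 | 223.33 | 43.33 | 1451666.67 | 281666.67
Σ | 31200.00 |  |  | 3798166.67 | 1887166.67
x̄ = 3798166.67 / 31200.00 = 121.74 mm
ȳ = 1887166.67 / 31200.00 = 60.49 mm

x̄ = 121.74 mm, ȳ = 60.49 mm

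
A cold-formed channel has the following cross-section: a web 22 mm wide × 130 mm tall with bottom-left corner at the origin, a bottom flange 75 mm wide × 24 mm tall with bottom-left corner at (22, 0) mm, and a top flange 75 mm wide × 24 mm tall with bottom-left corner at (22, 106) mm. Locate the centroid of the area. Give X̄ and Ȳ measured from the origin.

X̄ = 38.03 mm, Ȳ = 65.00 mm

web: A = 22 × 130 = 2860.00, centroid at (11.00, 65.00).
bottom flange: A = 75 × 24 = 1800.00, centroid at (59.50, 12.00).
top flange: A = 75 × 24 = 1800.00, centroid at (59.50, 118.00).
ΣA = 6460.00 mm²
ΣAX̄ = (2860.00)(11.00) + (1800.00)(59.50) + (1800.00)(59.50) = 245660.00 mm³
ΣAȲ = (2860.00)(65.00) + (1800.00)(12.00) + (1800.00)(118.00) = 419900.00 mm³
X̄ = 245660.00 / 6460.00 = 38.03 mm
Ȳ = 419900.00 / 6460.00 = 65.00 mm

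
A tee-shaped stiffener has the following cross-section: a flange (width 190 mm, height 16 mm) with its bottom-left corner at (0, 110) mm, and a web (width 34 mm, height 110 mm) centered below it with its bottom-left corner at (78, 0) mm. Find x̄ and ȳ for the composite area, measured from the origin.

x̄ = 95.00 mm, ȳ = 83.25 mm

Part | A | x̄ᵢ | ȳᵢ | A·x̄ᵢ | A·ȳᵢ
web | 3740.00 | 95.00 | 55.00 | 355300.00 | 205700.00
flange | 3040.00 | 95.00 | 118.00 | 288800.00 | 358720.00
Σ | 6780.00 |  |  | 644100.00 | 564420.00
x̄ = 644100.00 / 6780.00 = 95.00 mm
ȳ = 564420.00 / 6780.00 = 83.25 mm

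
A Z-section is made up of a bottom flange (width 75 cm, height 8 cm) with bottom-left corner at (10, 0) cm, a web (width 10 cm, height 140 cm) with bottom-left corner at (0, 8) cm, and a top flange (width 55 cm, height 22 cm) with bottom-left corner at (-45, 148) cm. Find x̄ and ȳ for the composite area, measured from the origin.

x̄ = 4.46 cm, ȳ = 94.70 cm

bottom flange: A = 75 × 8 = 600.00, centroid at (47.50, 4.00).
web: A = 10 × 140 = 1400.00, centroid at (5.00, 78.00).
top flange: A = 55 × 22 = 1210.00, centroid at (-17.50, 159.00).
ΣA = 3210.00 cm², ΣAx̄ = 14325.00 cm³, ΣAȳ = 303990.00 cm³.
x̄ = 14325.00/3210.00 = 4.46 cm; ȳ = 303990.00/3210.00 = 94.70 cm.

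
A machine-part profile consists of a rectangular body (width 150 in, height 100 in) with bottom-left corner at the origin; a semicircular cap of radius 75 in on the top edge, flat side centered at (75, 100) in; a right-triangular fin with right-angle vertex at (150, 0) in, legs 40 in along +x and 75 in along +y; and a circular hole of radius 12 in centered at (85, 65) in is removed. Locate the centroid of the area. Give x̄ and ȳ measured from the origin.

x̄ = 80.14 in, ȳ = 77.28 in

Part | A | x̄ᵢ | ȳᵢ | A·x̄ᵢ | A·ȳᵢ
rectangular body | 15000.00 | 75.00 | 50.00 | 1125000.00 | 750000.00
semicircular top | 8835.73 | 75.00 | 131.83 | 662679.70 | 1164822.93
triangular fin | 1500.00 | 163.33 | 25.00 | 245000.00 | 37500.00
hole | -452.39 | 85.00 | 65.00 | -38453.09 | -29405.31
Σ | 24883.34 |  |  | 1994226.61 | 1922917.63
x̄ = 1994226.61 / 24883.34 = 80.14 in
ȳ = 1922917.63 / 24883.34 = 77.28 in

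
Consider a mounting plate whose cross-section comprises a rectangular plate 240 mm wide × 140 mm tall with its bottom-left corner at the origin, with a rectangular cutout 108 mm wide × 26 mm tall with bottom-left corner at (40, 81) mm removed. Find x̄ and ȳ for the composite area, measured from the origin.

plate: A = 240 × 140 = 33600.00, centroid at (120.00, 70.00).
hole: A = −(108 × 26) = -2808.00, centroid at (94.00, 94.00).
ΣA = 30792.00 mm², ΣAx̄ = 3768048.00 mm³, ΣAȳ = 2088048.00 mm³.
x̄ = 3768048.00/30792.00 = 122.37 mm; ȳ = 2088048.00/30792.00 = 67.81 mm.

x̄ = 122.37 mm, ȳ = 67.81 mm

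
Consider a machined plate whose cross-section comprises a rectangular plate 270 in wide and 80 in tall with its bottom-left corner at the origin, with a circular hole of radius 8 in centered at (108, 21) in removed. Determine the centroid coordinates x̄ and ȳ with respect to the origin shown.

x̄ = 135.25 in, ȳ = 40.18 in

Part | A | x̄ᵢ | ȳᵢ | A·x̄ᵢ | A·ȳᵢ
plate | 21600.00 | 135.00 | 40.00 | 2916000.00 | 864000.00
hole | -201.06 | 108.00 | 21.00 | -21714.69 | -4222.30
Σ | 21398.94 |  |  | 2894285.31 | 859777.70
x̄ = 2894285.31 / 21398.94 = 135.25 in
ȳ = 859777.70 / 21398.94 = 40.18 in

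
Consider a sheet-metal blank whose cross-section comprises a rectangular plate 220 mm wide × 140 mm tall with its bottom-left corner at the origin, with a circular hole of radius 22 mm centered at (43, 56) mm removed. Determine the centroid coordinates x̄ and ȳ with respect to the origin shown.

plate: A = 220 × 140 = 30800.00, centroid at (110.00, 70.00).
hole: A = −π·22² = -1520.53, centroid at (43.00, 56.00).
ΣA = 29279.47 mm², ΣAx̄ = 3322617.17 mm³, ΣAȳ = 2070850.27 mm³.
x̄ = 3322617.17/29279.47 = 113.48 mm; ȳ = 2070850.27/29279.47 = 70.73 mm.

x̄ = 113.48 mm, ȳ = 70.73 mm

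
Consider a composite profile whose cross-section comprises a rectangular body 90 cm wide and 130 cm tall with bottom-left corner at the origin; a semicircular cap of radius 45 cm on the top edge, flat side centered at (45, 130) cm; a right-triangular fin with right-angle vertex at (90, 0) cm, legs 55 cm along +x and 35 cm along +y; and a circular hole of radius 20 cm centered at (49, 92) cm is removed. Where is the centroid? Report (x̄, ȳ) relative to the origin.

rectangular body: A = 90 × 130 = 11700.00, centroid at (45.00, 65.00).
semicircular top: A = ½π·45² = 3180.86, centroid at (45.00, 149.10).
triangular fin: A = ½·55·35 = 962.50, centroid at (108.33, 11.67).
hole: A = −π·20² = -1256.64, centroid at (49.00, 92.00).
ΣA = 14586.73 cm², ΣAx̄ = 712334.43 cm³, ΣAȳ = 1130380.69 cm³.
x̄ = 712334.43/14586.73 = 48.83 cm; ȳ = 1130380.69/14586.73 = 77.49 cm.

x̄ = 48.83 cm, ȳ = 77.49 cm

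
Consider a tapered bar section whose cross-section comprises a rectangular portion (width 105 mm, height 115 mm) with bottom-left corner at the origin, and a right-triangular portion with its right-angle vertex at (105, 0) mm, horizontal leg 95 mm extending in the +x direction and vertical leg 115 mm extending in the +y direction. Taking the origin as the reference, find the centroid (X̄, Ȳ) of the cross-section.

X̄ = 78.72 mm, Ȳ = 51.53 mm

Part | A | x̄ᵢ | ȳᵢ | A·x̄ᵢ | A·ȳᵢ
rectangular portion | 12075.00 | 52.50 | 57.50 | 633937.50 | 694312.50
triangular portion | 5462.50 | 136.67 | 38.33 | 746541.67 | 209395.83
Σ | 17537.50 |  |  | 1380479.17 | 903708.33
X̄ = 1380479.17 / 17537.50 = 78.72 mm
Ȳ = 903708.33 / 17537.50 = 51.53 mm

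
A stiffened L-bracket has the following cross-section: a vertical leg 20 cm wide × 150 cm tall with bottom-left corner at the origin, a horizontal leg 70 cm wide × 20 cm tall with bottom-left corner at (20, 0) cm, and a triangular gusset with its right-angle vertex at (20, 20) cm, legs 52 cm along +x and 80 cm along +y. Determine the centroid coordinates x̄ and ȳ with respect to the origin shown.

vertical leg: A = 20 × 150 = 3000.00, centroid at (10.00, 75.00).
horizontal leg: A = 70 × 20 = 1400.00, centroid at (55.00, 10.00).
gusset: A = ½·52·80 = 2080.00, centroid at (37.33, 46.67).
ΣA = 6480.00 cm², ΣAx̄ = 184653.33 cm³, ΣAȳ = 336066.67 cm³.
x̄ = 184653.33/6480.00 = 28.50 cm; ȳ = 336066.67/6480.00 = 51.86 cm.

x̄ = 28.50 cm, ȳ = 51.86 cm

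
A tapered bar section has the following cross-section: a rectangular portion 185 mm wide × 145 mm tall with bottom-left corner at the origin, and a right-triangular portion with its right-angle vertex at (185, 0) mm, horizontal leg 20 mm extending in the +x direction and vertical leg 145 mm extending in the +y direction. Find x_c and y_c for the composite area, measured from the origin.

Part | A | x̄ᵢ | ȳᵢ | A·x̄ᵢ | A·ȳᵢ
rectangular portion | 26825.00 | 92.50 | 72.50 | 2481312.50 | 1944812.50
triangular portion | 1450.00 | 191.67 | 48.33 | 277916.67 | 70083.33
Σ | 28275.00 |  |  | 2759229.17 | 2014895.83
x_c = 2759229.17 / 28275.00 = 97.59 mm
y_c = 2014895.83 / 28275.00 = 71.26 mm

x_c = 97.59 mm, y_c = 71.26 mm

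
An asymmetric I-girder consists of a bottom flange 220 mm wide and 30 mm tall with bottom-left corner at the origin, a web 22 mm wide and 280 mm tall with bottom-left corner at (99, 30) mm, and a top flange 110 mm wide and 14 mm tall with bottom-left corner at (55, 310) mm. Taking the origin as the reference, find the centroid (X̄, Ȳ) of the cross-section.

X̄ = 110.00 mm, Ȳ = 114.29 mm

bottom flange: A = 220 × 30 = 6600.00, centroid at (110.00, 15.00).
web: A = 22 × 280 = 6160.00, centroid at (110.00, 170.00).
top flange: A = 110 × 14 = 1540.00, centroid at (110.00, 317.00).
ΣA = 14300.00 mm², ΣAX̄ = 1573000.00 mm³, ΣAȲ = 1634380.00 mm³.
X̄ = 1573000.00/14300.00 = 110.00 mm; Ȳ = 1634380.00/14300.00 = 114.29 mm.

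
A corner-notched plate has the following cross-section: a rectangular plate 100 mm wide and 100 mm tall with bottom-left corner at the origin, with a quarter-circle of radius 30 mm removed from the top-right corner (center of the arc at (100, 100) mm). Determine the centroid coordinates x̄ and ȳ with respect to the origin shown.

x̄ = 47.17 mm, ȳ = 47.17 mm

plate: A = 100 × 100 = 10000.00, centroid at (50.00, 50.00).
removed quarter-circle: A = −¼π·30² = -706.86, centroid at (87.27, 87.27).
ΣA = 9293.14 mm², ΣAx̄ = 438314.17 mm³, ΣAȳ = 438314.17 mm³.
x̄ = 438314.17/9293.14 = 47.17 mm; ȳ = 438314.17/9293.14 = 47.17 mm.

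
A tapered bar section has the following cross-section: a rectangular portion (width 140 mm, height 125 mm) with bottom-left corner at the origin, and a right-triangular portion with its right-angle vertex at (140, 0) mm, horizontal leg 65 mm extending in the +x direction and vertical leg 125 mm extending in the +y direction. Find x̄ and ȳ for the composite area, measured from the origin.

x̄ = 87.27 mm, ȳ = 58.57 mm

rectangular portion: A = 140 × 125 = 17500.00, centroid at (70.00, 62.50).
triangular portion: A = ½·65·125 = 4062.50, centroid at (161.67, 41.67).
ΣA = 21562.50 mm²
ΣAx̄ = (17500.00)(70.00) + (4062.50)(161.67) = 1881770.83 mm³
ΣAȳ = (17500.00)(62.50) + (4062.50)(41.67) = 1263020.83 mm³
x̄ = 1881770.83 / 21562.50 = 87.27 mm
ȳ = 1263020.83 / 21562.50 = 58.57 mm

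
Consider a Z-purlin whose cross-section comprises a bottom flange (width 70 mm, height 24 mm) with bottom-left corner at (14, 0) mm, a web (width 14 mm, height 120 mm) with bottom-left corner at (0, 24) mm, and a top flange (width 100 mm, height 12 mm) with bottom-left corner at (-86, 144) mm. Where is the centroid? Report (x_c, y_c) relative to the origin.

x_c = 11.16 mm, y_c = 74.84 mm

bottom flange: A = 70 × 24 = 1680.00, centroid at (49.00, 12.00).
web: A = 14 × 120 = 1680.00, centroid at (7.00, 84.00).
top flange: A = 100 × 12 = 1200.00, centroid at (-36.00, 150.00).
ΣA = 4560.00 mm², ΣAx_c = 50880.00 mm³, ΣAy_c = 341280.00 mm³.
x_c = 50880.00/4560.00 = 11.16 mm; y_c = 341280.00/4560.00 = 74.84 mm.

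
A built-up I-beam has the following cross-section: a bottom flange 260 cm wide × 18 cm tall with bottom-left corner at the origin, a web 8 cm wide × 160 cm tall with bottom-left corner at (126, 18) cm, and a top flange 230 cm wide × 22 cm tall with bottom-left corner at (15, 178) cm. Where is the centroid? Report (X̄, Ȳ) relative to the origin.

X̄ = 130.00 cm, Ȳ = 101.99 cm

bottom flange: A = 260 × 18 = 4680.00, centroid at (130.00, 9.00).
web: A = 8 × 160 = 1280.00, centroid at (130.00, 98.00).
top flange: A = 230 × 22 = 5060.00, centroid at (130.00, 189.00).
ΣA = 11020.00 cm², ΣAX̄ = 1432600.00 cm³, ΣAȲ = 1123900.00 cm³.
X̄ = 1432600.00/11020.00 = 130.00 cm; Ȳ = 1123900.00/11020.00 = 101.99 cm.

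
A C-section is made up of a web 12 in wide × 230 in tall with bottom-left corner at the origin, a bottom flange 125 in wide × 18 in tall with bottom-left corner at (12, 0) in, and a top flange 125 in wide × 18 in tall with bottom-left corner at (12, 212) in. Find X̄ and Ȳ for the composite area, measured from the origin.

X̄ = 48.46 in, Ȳ = 115.00 in

Part | A | x̄ᵢ | ȳᵢ | A·x̄ᵢ | A·ȳᵢ
web | 2760.00 | 6.00 | 115.00 | 16560.00 | 317400.00
bottom flange | 2250.00 | 74.50 | 9.00 | 167625.00 | 20250.00
top flange | 2250.00 | 74.50 | 221.00 | 167625.00 | 497250.00
Σ | 7260.00 |  |  | 351810.00 | 834900.00
X̄ = 351810.00 / 7260.00 = 48.46 in
Ȳ = 834900.00 / 7260.00 = 115.00 in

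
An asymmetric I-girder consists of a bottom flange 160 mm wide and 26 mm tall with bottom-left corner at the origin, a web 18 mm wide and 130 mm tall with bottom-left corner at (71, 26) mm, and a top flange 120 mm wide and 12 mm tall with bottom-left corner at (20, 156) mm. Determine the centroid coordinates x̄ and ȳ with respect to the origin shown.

x̄ = 80.00 mm, ȳ = 63.01 mm

bottom flange: A = 160 × 26 = 4160.00, centroid at (80.00, 13.00).
web: A = 18 × 130 = 2340.00, centroid at (80.00, 91.00).
top flange: A = 120 × 12 = 1440.00, centroid at (80.00, 162.00).
ΣA = 7940.00 mm², ΣAx̄ = 635200.00 mm³, ΣAȳ = 500300.00 mm³.
x̄ = 635200.00/7940.00 = 80.00 mm; ȳ = 500300.00/7940.00 = 63.01 mm.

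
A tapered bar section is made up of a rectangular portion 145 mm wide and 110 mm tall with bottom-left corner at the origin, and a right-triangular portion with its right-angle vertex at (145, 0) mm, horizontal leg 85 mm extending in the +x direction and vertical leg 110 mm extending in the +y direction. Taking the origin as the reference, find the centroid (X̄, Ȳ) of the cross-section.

X̄ = 95.36 mm, Ȳ = 50.84 mm

rectangular portion: A = 145 × 110 = 15950.00, centroid at (72.50, 55.00).
triangular portion: A = ½·85·110 = 4675.00, centroid at (173.33, 36.67).
ΣA = 20625.00 mm², ΣAX̄ = 1966708.33 mm³, ΣAȲ = 1048666.67 mm³.
X̄ = 1966708.33/20625.00 = 95.36 mm; Ȳ = 1048666.67/20625.00 = 50.84 mm.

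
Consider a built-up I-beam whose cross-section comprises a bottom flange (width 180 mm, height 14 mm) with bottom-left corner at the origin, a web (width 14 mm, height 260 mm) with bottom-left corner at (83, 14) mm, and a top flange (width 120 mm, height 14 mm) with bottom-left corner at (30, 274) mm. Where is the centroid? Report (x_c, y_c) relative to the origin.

x_c = 90.00 mm, y_c = 129.32 mm

bottom flange: A = 180 × 14 = 2520.00, centroid at (90.00, 7.00).
web: A = 14 × 260 = 3640.00, centroid at (90.00, 144.00).
top flange: A = 120 × 14 = 1680.00, centroid at (90.00, 281.00).
ΣA = 7840.00 mm², ΣAx_c = 705600.00 mm³, ΣAy_c = 1013880.00 mm³.
x_c = 705600.00/7840.00 = 90.00 mm; y_c = 1013880.00/7840.00 = 129.32 mm.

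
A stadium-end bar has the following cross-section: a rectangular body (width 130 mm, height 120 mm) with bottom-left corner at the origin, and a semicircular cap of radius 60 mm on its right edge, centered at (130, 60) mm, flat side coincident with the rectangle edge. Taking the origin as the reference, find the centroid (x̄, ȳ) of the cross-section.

rectangular body: A = 130 × 120 = 15600.00, centroid at (65.00, 60.00).
semicircular end: A = ½π·60² = 5654.87, centroid at (155.46, 60.00).
ΣA = 21254.87 mm²
ΣAx̄ = (15600.00)(65.00) + (5654.87)(155.46) = 1893132.68 mm³
ΣAȳ = (15600.00)(60.00) + (5654.87)(60.00) = 1275292.01 mm³
x̄ = 1893132.68 / 21254.87 = 89.07 mm
ȳ = 1275292.01 / 21254.87 = 60.00 mm

x̄ = 89.07 mm, ȳ = 60.00 mm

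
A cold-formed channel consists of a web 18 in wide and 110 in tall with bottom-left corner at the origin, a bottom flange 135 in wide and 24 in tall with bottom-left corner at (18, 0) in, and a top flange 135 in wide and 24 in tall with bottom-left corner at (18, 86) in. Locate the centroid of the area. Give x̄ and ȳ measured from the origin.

x̄ = 67.60 in, ȳ = 55.00 in

web: A = 18 × 110 = 1980.00, centroid at (9.00, 55.00).
bottom flange: A = 135 × 24 = 3240.00, centroid at (85.50, 12.00).
top flange: A = 135 × 24 = 3240.00, centroid at (85.50, 98.00).
ΣA = 8460.00 in²
ΣAx̄ = (1980.00)(9.00) + (3240.00)(85.50) + (3240.00)(85.50) = 571860.00 in³
ΣAȳ = (1980.00)(55.00) + (3240.00)(12.00) + (3240.00)(98.00) = 465300.00 in³
x̄ = 571860.00 / 8460.00 = 67.60 in
ȳ = 465300.00 / 8460.00 = 55.00 in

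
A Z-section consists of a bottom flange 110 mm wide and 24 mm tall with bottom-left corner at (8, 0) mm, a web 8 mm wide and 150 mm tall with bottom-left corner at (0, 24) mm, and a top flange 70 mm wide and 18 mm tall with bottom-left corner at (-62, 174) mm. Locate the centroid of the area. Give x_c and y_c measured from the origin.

x_c = 26.88 mm, y_c = 74.72 mm

bottom flange: A = 110 × 24 = 2640.00, centroid at (63.00, 12.00).
web: A = 8 × 150 = 1200.00, centroid at (4.00, 99.00).
top flange: A = 70 × 18 = 1260.00, centroid at (-27.00, 183.00).
ΣA = 5100.00 mm²
ΣAx_c = (2640.00)(63.00) + (1200.00)(4.00) + (1260.00)(-27.00) = 137100.00 mm³
ΣAy_c = (2640.00)(12.00) + (1200.00)(99.00) + (1260.00)(183.00) = 381060.00 mm³
x_c = 137100.00 / 5100.00 = 26.88 mm
y_c = 381060.00 / 5100.00 = 74.72 mm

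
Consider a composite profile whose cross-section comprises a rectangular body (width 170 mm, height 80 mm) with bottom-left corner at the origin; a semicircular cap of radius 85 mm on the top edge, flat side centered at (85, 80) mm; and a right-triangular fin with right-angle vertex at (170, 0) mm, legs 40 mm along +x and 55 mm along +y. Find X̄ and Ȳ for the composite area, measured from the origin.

X̄ = 89.15 mm, Ȳ = 72.23 mm

Part | A | x̄ᵢ | ȳᵢ | A·x̄ᵢ | A·ȳᵢ
rectangular body | 13600.00 | 85.00 | 40.00 | 1156000.00 | 544000.00
semicircular top | 11349.00 | 85.00 | 116.08 | 964665.29 | 1317336.94
triangular fin | 1100.00 | 183.33 | 18.33 | 201666.67 | 20166.67
Σ | 26049.00 |  |  | 2322331.96 | 1881503.61
X̄ = 2322331.96 / 26049.00 = 89.15 mm
Ȳ = 1881503.61 / 26049.00 = 72.23 mm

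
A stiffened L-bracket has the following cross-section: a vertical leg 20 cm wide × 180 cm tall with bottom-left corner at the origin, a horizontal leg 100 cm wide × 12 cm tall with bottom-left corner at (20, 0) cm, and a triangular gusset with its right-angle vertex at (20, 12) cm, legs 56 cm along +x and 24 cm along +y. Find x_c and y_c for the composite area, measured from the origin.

x_c = 26.68 cm, y_c = 62.98 cm

Part | A | x̄ᵢ | ȳᵢ | A·x̄ᵢ | A·ȳᵢ
vertical leg | 3600.00 | 10.00 | 90.00 | 36000.00 | 324000.00
horizontal leg | 1200.00 | 70.00 | 6.00 | 84000.00 | 7200.00
gusset | 672.00 | 38.67 | 20.00 | 25984.00 | 13440.00
Σ | 5472.00 |  |  | 145984.00 | 344640.00
x_c = 145984.00 / 5472.00 = 26.68 cm
y_c = 344640.00 / 5472.00 = 62.98 cm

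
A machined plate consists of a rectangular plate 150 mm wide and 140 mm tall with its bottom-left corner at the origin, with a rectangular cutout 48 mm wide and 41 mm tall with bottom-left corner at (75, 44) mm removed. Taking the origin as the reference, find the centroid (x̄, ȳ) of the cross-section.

Part | A | x̄ᵢ | ȳᵢ | A·x̄ᵢ | A·ȳᵢ
plate | 21000.00 | 75.00 | 70.00 | 1575000.00 | 1470000.00
hole | -1968.00 | 99.00 | 64.50 | -194832.00 | -126936.00
Σ | 19032.00 |  |  | 1380168.00 | 1343064.00
x̄ = 1380168.00 / 19032.00 = 72.52 mm
ȳ = 1343064.00 / 19032.00 = 70.57 mm

x̄ = 72.52 mm, ȳ = 70.57 mm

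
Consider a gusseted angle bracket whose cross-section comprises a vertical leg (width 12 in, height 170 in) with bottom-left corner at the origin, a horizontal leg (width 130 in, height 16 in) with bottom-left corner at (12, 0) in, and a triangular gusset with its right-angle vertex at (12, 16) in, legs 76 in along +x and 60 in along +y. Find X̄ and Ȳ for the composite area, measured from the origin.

X̄ = 40.24 in, Ȳ = 42.52 in

Part | A | x̄ᵢ | ȳᵢ | A·x̄ᵢ | A·ȳᵢ
vertical leg | 2040.00 | 6.00 | 85.00 | 12240.00 | 173400.00
horizontal leg | 2080.00 | 77.00 | 8.00 | 160160.00 | 16640.00
gusset | 2280.00 | 37.33 | 36.00 | 85120.00 | 82080.00
Σ | 6400.00 |  |  | 257520.00 | 272120.00
X̄ = 257520.00 / 6400.00 = 40.24 in
Ȳ = 272120.00 / 6400.00 = 42.52 in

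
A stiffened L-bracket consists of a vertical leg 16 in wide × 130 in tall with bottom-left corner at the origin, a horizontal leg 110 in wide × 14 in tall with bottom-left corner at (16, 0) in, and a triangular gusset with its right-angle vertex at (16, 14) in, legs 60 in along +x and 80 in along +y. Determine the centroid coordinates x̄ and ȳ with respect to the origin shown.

x̄ = 35.28 in, ȳ = 40.46 in

vertical leg: A = 16 × 130 = 2080.00, centroid at (8.00, 65.00).
horizontal leg: A = 110 × 14 = 1540.00, centroid at (71.00, 7.00).
gusset: A = ½·60·80 = 2400.00, centroid at (36.00, 40.67).
ΣA = 6020.00 in², ΣAx̄ = 212380.00 in³, ΣAȳ = 243580.00 in³.
x̄ = 212380.00/6020.00 = 35.28 in; ȳ = 243580.00/6020.00 = 40.46 in.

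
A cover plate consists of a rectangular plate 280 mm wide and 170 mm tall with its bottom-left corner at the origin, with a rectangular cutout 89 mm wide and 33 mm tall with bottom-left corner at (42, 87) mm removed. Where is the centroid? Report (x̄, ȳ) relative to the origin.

Part | A | x̄ᵢ | ȳᵢ | A·x̄ᵢ | A·ȳᵢ
plate | 47600.00 | 140.00 | 85.00 | 6664000.00 | 4046000.00
hole | -2937.00 | 86.50 | 103.50 | -254050.50 | -303979.50
Σ | 44663.00 |  |  | 6409949.50 | 3742020.50
x̄ = 6409949.50 / 44663.00 = 143.52 mm
ȳ = 3742020.50 / 44663.00 = 83.78 mm

x̄ = 143.52 mm, ȳ = 83.78 mm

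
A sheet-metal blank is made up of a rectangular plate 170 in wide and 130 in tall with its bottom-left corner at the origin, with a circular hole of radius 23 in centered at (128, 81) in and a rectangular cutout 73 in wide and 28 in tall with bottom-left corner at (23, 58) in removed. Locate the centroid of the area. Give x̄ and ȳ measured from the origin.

x̄ = 83.95 in, ȳ = 62.78 in

plate: A = 170 × 130 = 22100.00, centroid at (85.00, 65.00).
hole 1: A = −π·23² = -1661.90, centroid at (128.00, 81.00).
hole 2: A = −(73 × 28) = -2044.00, centroid at (59.50, 72.00).
ΣA = 18394.10 in², ΣAx̄ = 1544158.48 in³, ΣAȳ = 1154717.90 in³.
x̄ = 1544158.48/18394.10 = 83.95 in; ȳ = 1154717.90/18394.10 = 62.78 in.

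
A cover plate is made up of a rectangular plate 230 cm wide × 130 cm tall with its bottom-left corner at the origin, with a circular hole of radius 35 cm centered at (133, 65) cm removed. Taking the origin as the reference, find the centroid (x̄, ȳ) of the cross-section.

x̄ = 112.34 cm, ȳ = 65.00 cm

plate: A = 230 × 130 = 29900.00, centroid at (115.00, 65.00).
hole: A = −π·35² = -3848.45, centroid at (133.00, 65.00).
ΣA = 26051.55 cm²
ΣAx̄ = (29900.00)(115.00) + (-3848.45)(133.00) = 2926656.02 cm³
ΣAȳ = (29900.00)(65.00) + (-3848.45)(65.00) = 1693350.68 cm³
x̄ = 2926656.02 / 26051.55 = 112.34 cm
ȳ = 1693350.68 / 26051.55 = 65.00 cm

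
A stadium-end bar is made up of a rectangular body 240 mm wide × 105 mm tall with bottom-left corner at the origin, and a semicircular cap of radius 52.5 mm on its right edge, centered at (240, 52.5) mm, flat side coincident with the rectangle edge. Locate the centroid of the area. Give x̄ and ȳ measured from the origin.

x̄ = 140.86 mm, ȳ = 52.50 mm

Part | A | x̄ᵢ | ȳᵢ | A·x̄ᵢ | A·ȳᵢ
rectangular body | 25200.00 | 120.00 | 52.50 | 3024000.00 | 1323000.00
semicircular end | 4329.51 | 262.28 | 52.50 | 1135550.52 | 227299.14
Σ | 29529.51 |  |  | 4159550.52 | 1550299.14
x̄ = 4159550.52 / 29529.51 = 140.86 mm
ȳ = 1550299.14 / 29529.51 = 52.50 mm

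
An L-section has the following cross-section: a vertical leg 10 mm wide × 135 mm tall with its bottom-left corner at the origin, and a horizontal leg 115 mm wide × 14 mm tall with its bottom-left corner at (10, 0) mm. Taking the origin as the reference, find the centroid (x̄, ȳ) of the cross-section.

x̄ = 38.99 mm, ȳ = 34.59 mm

Part | A | x̄ᵢ | ȳᵢ | A·x̄ᵢ | A·ȳᵢ
vertical leg | 1350.00 | 5.00 | 67.50 | 6750.00 | 91125.00
horizontal leg | 1610.00 | 67.50 | 7.00 | 108675.00 | 11270.00
Σ | 2960.00 |  |  | 115425.00 | 102395.00
x̄ = 115425.00 / 2960.00 = 38.99 mm
ȳ = 102395.00 / 2960.00 = 34.59 mm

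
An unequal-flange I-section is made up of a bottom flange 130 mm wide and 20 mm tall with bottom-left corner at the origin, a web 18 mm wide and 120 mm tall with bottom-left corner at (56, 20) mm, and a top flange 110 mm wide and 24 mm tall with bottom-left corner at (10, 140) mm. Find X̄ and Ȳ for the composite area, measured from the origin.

X̄ = 65.00 mm, Ȳ = 81.09 mm

bottom flange: A = 130 × 20 = 2600.00, centroid at (65.00, 10.00).
web: A = 18 × 120 = 2160.00, centroid at (65.00, 80.00).
top flange: A = 110 × 24 = 2640.00, centroid at (65.00, 152.00).
ΣA = 7400.00 mm², ΣAX̄ = 481000.00 mm³, ΣAȲ = 600080.00 mm³.
X̄ = 481000.00/7400.00 = 65.00 mm; Ȳ = 600080.00/7400.00 = 81.09 mm.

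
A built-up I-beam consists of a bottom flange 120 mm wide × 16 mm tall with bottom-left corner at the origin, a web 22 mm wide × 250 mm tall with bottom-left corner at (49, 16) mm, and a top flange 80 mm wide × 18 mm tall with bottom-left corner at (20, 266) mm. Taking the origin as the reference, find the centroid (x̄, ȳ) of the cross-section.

x̄ = 60.00 mm, ȳ = 133.96 mm

bottom flange: A = 120 × 16 = 1920.00, centroid at (60.00, 8.00).
web: A = 22 × 250 = 5500.00, centroid at (60.00, 141.00).
top flange: A = 80 × 18 = 1440.00, centroid at (60.00, 275.00).
ΣA = 8860.00 mm², ΣAx̄ = 531600.00 mm³, ΣAȳ = 1186860.00 mm³.
x̄ = 531600.00/8860.00 = 60.00 mm; ȳ = 1186860.00/8860.00 = 133.96 mm.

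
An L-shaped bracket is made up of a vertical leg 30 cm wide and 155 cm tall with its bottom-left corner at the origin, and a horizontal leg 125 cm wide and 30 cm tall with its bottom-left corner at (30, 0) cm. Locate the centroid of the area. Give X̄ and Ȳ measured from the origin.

X̄ = 49.60 cm, Ȳ = 49.60 cm

Part | A | x̄ᵢ | ȳᵢ | A·x̄ᵢ | A·ȳᵢ
vertical leg | 4650.00 | 15.00 | 77.50 | 69750.00 | 360375.00
horizontal leg | 3750.00 | 92.50 | 15.00 | 346875.00 | 56250.00
Σ | 8400.00 |  |  | 416625.00 | 416625.00
X̄ = 416625.00 / 8400.00 = 49.60 cm
Ȳ = 416625.00 / 8400.00 = 49.60 cm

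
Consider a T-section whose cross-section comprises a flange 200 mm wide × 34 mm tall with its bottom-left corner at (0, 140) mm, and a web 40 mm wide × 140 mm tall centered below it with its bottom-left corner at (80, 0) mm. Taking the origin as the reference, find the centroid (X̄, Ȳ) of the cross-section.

web: A = 40 × 140 = 5600.00, centroid at (100.00, 70.00).
flange: A = 200 × 34 = 6800.00, centroid at (100.00, 157.00).
ΣA = 12400.00 mm², ΣAX̄ = 1240000.00 mm³, ΣAȲ = 1459600.00 mm³.
X̄ = 1240000.00/12400.00 = 100.00 mm; Ȳ = 1459600.00/12400.00 = 117.71 mm.

X̄ = 100.00 mm, Ȳ = 117.71 mm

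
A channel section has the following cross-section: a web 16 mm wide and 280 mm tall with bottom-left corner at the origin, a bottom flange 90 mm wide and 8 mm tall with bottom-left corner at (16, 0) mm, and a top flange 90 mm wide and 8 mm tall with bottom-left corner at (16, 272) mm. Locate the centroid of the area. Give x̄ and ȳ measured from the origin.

web: A = 16 × 280 = 4480.00, centroid at (8.00, 140.00).
bottom flange: A = 90 × 8 = 720.00, centroid at (61.00, 4.00).
top flange: A = 90 × 8 = 720.00, centroid at (61.00, 276.00).
ΣA = 5920.00 mm²
ΣAx̄ = (4480.00)(8.00) + (720.00)(61.00) + (720.00)(61.00) = 123680.00 mm³
ΣAȳ = (4480.00)(140.00) + (720.00)(4.00) + (720.00)(276.00) = 828800.00 mm³
x̄ = 123680.00 / 5920.00 = 20.89 mm
ȳ = 828800.00 / 5920.00 = 140.00 mm

x̄ = 20.89 mm, ȳ = 140.00 mm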